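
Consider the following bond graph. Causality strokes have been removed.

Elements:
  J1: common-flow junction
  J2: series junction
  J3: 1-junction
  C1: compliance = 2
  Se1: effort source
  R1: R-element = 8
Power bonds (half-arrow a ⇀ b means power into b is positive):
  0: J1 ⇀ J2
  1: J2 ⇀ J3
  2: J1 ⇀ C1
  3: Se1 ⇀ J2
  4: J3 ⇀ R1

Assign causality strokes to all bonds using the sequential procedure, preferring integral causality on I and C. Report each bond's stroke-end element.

β0 stroke at J2
β1 stroke at J3
β2 stroke at J1
β3 stroke at J2
β4 stroke at R1

β3 |J2  (Se1 (Se) sets effort on bond)
β2 |J1  (prefer integral on C1)
β0 |J2  (J1: last free bond brings flow in)
β1 |J3  (closing 1-jn rule on J2)
β4 |R1  (closing 1-jn rule on J3)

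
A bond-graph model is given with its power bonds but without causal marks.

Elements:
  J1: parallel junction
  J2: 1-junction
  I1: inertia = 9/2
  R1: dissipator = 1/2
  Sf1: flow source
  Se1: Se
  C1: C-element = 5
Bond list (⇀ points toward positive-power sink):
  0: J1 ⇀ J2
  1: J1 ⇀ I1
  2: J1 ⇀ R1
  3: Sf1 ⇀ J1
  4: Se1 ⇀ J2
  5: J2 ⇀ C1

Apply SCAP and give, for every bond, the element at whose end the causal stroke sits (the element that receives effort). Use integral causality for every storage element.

bond 0 →J1
bond 1 →I1
bond 2 →R1
bond 3 →Sf1
bond 4 →J2
bond 5 →J2

b3 →Sf1  (Sf1: flow source, stroke at near end)
b4 →J2  (Se1 fixes effort; stroke away)
b1 →I1  (I1 integral (f out))
b5 →J2  (prefer integral on C1)
b0 →J1  (J2: last free bond brings flow in)
b2 →R1  (common-e at J1 fixed by 0)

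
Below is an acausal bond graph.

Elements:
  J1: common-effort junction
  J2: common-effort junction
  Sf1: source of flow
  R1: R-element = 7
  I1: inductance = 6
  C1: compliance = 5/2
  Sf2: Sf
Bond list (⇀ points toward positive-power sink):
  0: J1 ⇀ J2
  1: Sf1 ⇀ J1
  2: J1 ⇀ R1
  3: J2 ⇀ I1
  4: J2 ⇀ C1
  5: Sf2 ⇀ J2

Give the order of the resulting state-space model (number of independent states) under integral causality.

2  (C1, I1 all integral)

β1 |Sf1  (Sf1 fixes flow; stroke at Sf1)
β5 |Sf2  (source Sf2 imposes f)
β3 |I1  (prefer integral on I1)
β4 |J2  (C1 integral (e out))
β0 |J1  (J2: bond 4 brought effort, rest push out)
β2 |R1  (J1: bond 0 brought effort, rest push out)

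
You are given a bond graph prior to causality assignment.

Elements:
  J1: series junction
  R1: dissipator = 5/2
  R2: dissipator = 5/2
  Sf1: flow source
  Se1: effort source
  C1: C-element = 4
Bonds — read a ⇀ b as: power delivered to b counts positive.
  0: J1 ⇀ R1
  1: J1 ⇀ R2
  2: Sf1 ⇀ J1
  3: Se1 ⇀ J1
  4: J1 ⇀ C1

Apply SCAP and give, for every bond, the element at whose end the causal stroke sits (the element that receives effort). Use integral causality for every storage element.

b2 stroke→Sf1  (Sf1 fixes flow; stroke at Sf1)
b3 stroke→J1  (Se1 (Se) sets effort on bond)
b0 stroke→J1  (common-f at J1 fixed by 2)
b1 stroke→J1  (J1: bond 2 brought flow, rest push out)
b4 stroke→J1  (1-jn J1 has f-setter on 2)

β0 stroke at J1
β1 stroke at J1
β2 stroke at Sf1
β3 stroke at J1
β4 stroke at J1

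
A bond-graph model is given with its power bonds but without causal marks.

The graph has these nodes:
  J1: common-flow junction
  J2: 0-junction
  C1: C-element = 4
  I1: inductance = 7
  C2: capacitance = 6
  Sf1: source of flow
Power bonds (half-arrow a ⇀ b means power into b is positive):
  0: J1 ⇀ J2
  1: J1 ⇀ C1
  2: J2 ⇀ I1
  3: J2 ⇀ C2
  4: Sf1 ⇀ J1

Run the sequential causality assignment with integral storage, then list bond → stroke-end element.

bond 4 →Sf1  (Sf1: flow source, stroke at near end)
bond 0 →J1  (J1: bond 4 brought flow, rest push out)
bond 1 →J1  (common-f at J1 fixed by 4)
bond 2 →I1  (I1 integral (f out))
bond 3 →J2  (only one effort-in slot at J2)

#0 →J1
#1 →J1
#2 →I1
#3 →J2
#4 →Sf1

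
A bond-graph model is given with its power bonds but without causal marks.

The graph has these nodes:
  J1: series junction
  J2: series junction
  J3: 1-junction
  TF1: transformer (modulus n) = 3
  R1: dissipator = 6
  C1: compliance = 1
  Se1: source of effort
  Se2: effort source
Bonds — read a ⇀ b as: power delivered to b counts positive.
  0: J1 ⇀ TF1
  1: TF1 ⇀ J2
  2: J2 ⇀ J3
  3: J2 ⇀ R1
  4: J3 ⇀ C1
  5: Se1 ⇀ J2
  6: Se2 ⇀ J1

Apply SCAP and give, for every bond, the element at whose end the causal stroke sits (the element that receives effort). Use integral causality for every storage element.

#0 stroke→TF1
#1 stroke→J2
#2 stroke→J2
#3 stroke→R1
#4 stroke→J3
#5 stroke→J2
#6 stroke→J1

β5 →J2  (Se1: effort source, stroke at far end)
β6 →J1  (source Se2 imposes e)
β0 →TF1  (J1: last free bond brings flow in)
β1 →J2  (through TF1, causality passes straight; one stroke at TF1)
β4 →J3  (C1 outputs effort q/C1)
β2 →J2  (closing 1-jn rule on J3)
β3 →R1  (only one flow-in slot at J2)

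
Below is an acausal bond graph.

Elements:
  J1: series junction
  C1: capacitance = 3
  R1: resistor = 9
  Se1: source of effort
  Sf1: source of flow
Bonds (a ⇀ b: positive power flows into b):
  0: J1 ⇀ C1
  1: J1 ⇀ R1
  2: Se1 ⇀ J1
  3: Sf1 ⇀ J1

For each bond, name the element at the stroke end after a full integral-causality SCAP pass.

b0 stroke at J1
b1 stroke at J1
b2 stroke at J1
b3 stroke at Sf1

b2 stroke at J1  (Se1 fixes effort; stroke away)
b3 stroke at Sf1  (Sf1 (Sf) sets flow on bond)
b0 stroke at J1  (common-f at J1 fixed by 3)
b1 stroke at J1  (J1 flow already set via bond 3)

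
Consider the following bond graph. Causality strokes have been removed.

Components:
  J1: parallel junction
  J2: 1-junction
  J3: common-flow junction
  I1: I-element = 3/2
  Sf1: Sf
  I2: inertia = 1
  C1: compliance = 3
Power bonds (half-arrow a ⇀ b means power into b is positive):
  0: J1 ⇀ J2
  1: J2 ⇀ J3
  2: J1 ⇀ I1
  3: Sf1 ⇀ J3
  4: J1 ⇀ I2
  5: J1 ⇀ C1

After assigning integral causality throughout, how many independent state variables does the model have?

3  (C1, I1, I2 all integral)

bond 3 stroke→Sf1  (source Sf1 imposes f)
bond 1 stroke→J3  (common-f at J3 fixed by 3)
bond 0 stroke→J2  (common-f at J2 fixed by 1)
bond 2 stroke→I1  (I1 outputs flow p/I1)
bond 4 stroke→I2  (I2: I, integral causality)
bond 5 stroke→J1  (J1: last free bond brings effort in)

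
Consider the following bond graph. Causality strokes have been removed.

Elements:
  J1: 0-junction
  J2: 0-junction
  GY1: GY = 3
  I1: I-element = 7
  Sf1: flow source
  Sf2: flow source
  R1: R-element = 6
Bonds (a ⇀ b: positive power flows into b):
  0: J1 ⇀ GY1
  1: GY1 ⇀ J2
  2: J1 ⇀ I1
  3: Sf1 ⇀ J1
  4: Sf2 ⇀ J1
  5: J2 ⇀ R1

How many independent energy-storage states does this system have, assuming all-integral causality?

#3 stroke→Sf1  (Sf1 fixes flow; stroke at Sf1)
#4 stroke→Sf2  (Sf2: flow source, stroke at near end)
#2 stroke→I1  (I1 outputs flow p/I1)
#0 stroke→J1  (only one effort-in slot at J1)
#1 stroke→J2  (GY1: gyrator matches bond 0)
#5 stroke→R1  (0-jn J2 has e-setter on 1)

1  (I1 all integral)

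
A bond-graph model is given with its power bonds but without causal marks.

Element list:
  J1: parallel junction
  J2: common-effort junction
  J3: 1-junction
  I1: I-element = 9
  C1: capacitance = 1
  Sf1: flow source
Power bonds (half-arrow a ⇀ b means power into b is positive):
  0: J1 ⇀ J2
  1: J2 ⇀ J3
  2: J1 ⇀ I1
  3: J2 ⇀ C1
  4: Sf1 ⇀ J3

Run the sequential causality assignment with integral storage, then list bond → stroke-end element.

β0 stroke at J1
β1 stroke at J3
β2 stroke at I1
β3 stroke at J2
β4 stroke at Sf1

#4 →Sf1  (source Sf1 imposes f)
#1 →J3  (J3 flow already set via bond 4)
#2 →I1  (I1 integral (f out))
#0 →J1  (J1: last free bond brings effort in)
#3 →J2  (J2 needs exactly one e-in)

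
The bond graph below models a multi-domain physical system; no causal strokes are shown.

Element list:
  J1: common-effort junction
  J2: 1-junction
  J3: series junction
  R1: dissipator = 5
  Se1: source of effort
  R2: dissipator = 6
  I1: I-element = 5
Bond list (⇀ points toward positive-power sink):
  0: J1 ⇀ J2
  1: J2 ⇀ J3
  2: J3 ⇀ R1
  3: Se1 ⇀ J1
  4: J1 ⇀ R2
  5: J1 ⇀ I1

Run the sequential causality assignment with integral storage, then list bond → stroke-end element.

bond 3 |J1  (Se1: effort source, stroke at far end)
bond 0 |J2  (common-e at J1 fixed by 3)
bond 4 |R2  (J1: bond 3 brought effort, rest push out)
bond 5 |I1  (J1: bond 3 brought effort, rest push out)
bond 1 |J3  (only one flow-in slot at J2)
bond 2 |R1  (only one flow-in slot at J3)

bond 0 →J2
bond 1 →J3
bond 2 →R1
bond 3 →J1
bond 4 →R2
bond 5 →I1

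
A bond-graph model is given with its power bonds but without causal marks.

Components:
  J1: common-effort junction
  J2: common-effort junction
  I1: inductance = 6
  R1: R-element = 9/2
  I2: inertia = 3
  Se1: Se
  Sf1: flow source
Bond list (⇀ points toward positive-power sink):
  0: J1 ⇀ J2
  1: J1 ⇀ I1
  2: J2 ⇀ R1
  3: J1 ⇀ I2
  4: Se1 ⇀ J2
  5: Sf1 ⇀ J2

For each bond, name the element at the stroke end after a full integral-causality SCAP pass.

#0 stroke→J1
#1 stroke→I1
#2 stroke→R1
#3 stroke→I2
#4 stroke→J2
#5 stroke→Sf1

b4 →J2  (Se1 (Se) sets effort on bond)
b5 →Sf1  (Sf1 fixes flow; stroke at Sf1)
b0 →J1  (J2 effort already set via bond 4)
b2 →R1  (common-e at J2 fixed by 4)
b1 →I1  (J1: bond 0 brought effort, rest push out)
b3 →I2  (J1: bond 0 brought effort, rest push out)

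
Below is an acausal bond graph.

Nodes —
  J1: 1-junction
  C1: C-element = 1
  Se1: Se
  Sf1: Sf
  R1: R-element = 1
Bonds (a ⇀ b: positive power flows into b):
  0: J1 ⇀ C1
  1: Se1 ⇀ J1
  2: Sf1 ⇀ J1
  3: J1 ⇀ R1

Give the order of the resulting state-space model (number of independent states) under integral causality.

1  (C1 all integral)

#1 stroke→J1  (Se1: effort source, stroke at far end)
#2 stroke→Sf1  (Sf1 (Sf) sets flow on bond)
#0 stroke→J1  (1-jn J1 has f-setter on 2)
#3 stroke→J1  (common-f at J1 fixed by 2)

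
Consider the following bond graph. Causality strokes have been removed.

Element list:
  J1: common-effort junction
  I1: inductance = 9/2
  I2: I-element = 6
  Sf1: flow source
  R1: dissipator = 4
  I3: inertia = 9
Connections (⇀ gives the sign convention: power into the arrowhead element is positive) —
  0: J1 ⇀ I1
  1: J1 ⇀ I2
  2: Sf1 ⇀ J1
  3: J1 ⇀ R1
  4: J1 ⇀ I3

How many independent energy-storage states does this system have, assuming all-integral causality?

3  (I1, I2, I3 all integral)

#2 stroke at Sf1  (Sf1 fixes flow; stroke at Sf1)
#0 stroke at I1  (prefer integral on I1)
#1 stroke at I2  (I2 integral (f out))
#4 stroke at I3  (I3 outputs flow p/I3)
#3 stroke at J1  (only one effort-in slot at J1)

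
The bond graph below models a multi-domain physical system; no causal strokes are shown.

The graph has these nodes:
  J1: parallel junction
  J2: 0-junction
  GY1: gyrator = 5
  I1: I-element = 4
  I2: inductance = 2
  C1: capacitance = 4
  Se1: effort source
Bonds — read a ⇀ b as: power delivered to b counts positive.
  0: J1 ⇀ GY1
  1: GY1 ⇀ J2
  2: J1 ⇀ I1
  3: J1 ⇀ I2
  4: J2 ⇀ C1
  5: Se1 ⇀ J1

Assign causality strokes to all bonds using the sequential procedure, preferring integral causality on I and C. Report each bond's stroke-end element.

b5 stroke→J1  (Se1: effort source, stroke at far end)
b0 stroke→GY1  (J1 effort already set via bond 5)
b2 stroke→I1  (common-e at J1 fixed by 5)
b3 stroke→I2  (J1 effort already set via bond 5)
b1 stroke→GY1  (GY GY1: same side as bond 0)
b4 stroke→J2  (J2: last free bond brings effort in)

bond 0 stroke→GY1
bond 1 stroke→GY1
bond 2 stroke→I1
bond 3 stroke→I2
bond 4 stroke→J2
bond 5 stroke→J1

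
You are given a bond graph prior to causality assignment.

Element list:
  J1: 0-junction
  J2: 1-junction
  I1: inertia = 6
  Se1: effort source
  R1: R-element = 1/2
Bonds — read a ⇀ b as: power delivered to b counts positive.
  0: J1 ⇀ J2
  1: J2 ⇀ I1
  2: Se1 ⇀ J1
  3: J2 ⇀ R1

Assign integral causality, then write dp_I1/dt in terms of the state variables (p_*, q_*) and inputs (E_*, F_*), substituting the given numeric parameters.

dp_I1/dt = E_Se1 - p_I1/12

β2 stroke at J1  (source Se1 imposes e)
β0 stroke at J2  (common-e at J1 fixed by 2)
β1 stroke at I1  (I1 integral (f out))
β3 stroke at J2  (J2: bond 1 brought flow, rest push out)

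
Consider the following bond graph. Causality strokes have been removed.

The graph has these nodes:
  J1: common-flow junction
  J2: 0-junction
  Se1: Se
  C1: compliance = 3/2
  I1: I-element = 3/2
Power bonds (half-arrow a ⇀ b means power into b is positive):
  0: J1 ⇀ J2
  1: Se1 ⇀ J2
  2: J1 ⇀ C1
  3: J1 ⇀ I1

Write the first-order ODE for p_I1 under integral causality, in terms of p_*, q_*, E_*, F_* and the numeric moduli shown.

dp_I1/dt = -E_Se1 - 2*q_C1/3

#1 →J2  (source Se1 imposes e)
#0 →J1  (0-jn J2 has e-setter on 1)
#2 →J1  (C1: C, integral causality)
#3 →I1  (J1: last free bond brings flow in)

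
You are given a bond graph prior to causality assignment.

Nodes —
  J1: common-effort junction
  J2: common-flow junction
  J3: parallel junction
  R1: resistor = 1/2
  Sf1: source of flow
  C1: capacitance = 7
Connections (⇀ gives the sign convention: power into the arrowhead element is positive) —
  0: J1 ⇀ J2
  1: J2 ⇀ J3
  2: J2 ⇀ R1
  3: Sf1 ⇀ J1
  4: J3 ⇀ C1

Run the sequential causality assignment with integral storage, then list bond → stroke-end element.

b0 stroke at J1
b1 stroke at J2
b2 stroke at J2
b3 stroke at Sf1
b4 stroke at J3

b3 |Sf1  (Sf1 (Sf) sets flow on bond)
b0 |J1  (closing 0-jn rule on J1)
b1 |J2  (J2: bond 0 brought flow, rest push out)
b2 |J2  (J2: bond 0 brought flow, rest push out)
b4 |J3  (only one effort-in slot at J3)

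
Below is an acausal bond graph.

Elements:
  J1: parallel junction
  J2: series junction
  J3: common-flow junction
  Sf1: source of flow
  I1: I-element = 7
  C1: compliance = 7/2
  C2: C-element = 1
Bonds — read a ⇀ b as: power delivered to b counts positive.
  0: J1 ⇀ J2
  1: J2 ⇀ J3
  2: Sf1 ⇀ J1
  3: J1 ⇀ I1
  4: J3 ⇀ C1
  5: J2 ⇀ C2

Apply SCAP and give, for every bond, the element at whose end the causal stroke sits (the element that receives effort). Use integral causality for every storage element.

β2 |Sf1  (Sf1 (Sf) sets flow on bond)
β3 |I1  (I1 integral (f out))
β0 |J1  (J1 needs exactly one e-in)
β1 |J2  (J2: bond 0 brought flow, rest push out)
β5 |J2  (common-f at J2 fixed by 0)
β4 |J3  (common-f at J3 fixed by 1)

b0 |J1
b1 |J2
b2 |Sf1
b3 |I1
b4 |J3
b5 |J2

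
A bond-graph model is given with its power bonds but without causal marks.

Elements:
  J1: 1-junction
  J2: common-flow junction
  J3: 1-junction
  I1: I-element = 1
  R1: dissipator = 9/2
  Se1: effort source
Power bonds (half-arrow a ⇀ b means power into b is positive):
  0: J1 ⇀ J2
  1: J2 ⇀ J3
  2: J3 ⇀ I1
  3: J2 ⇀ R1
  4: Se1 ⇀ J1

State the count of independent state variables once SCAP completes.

1  (I1 all integral)

#4 →J1  (Se1 fixes effort; stroke away)
#0 →J2  (only one flow-in slot at J1)
#2 →I1  (I1 outputs flow p/I1)
#1 →J3  (J3 flow already set via bond 2)
#3 →J2  (J2: bond 1 brought flow, rest push out)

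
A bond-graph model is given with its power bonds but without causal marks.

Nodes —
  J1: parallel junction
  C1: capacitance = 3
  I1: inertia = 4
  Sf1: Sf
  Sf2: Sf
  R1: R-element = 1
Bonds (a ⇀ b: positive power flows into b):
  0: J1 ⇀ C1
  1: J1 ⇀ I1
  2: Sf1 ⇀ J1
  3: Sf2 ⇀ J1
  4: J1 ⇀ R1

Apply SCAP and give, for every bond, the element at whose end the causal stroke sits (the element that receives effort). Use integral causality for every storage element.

β0 →J1
β1 →I1
β2 →Sf1
β3 →Sf2
β4 →R1

#2 stroke at Sf1  (source Sf1 imposes f)
#3 stroke at Sf2  (Sf2 (Sf) sets flow on bond)
#0 stroke at J1  (prefer integral on C1)
#1 stroke at I1  (common-e at J1 fixed by 0)
#4 stroke at R1  (0-jn J1 has e-setter on 0)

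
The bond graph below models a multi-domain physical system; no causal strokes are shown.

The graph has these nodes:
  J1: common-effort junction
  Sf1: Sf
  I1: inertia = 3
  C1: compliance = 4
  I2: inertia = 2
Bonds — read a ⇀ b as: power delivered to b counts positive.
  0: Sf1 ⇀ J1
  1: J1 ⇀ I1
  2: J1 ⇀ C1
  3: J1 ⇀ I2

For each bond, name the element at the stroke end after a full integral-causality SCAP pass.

b0 stroke at Sf1  (source Sf1 imposes f)
b1 stroke at I1  (I1 outputs flow p/I1)
b2 stroke at J1  (C1 outputs effort q/C1)
b3 stroke at I2  (0-jn J1 has e-setter on 2)

bond 0 →Sf1
bond 1 →I1
bond 2 →J1
bond 3 →I2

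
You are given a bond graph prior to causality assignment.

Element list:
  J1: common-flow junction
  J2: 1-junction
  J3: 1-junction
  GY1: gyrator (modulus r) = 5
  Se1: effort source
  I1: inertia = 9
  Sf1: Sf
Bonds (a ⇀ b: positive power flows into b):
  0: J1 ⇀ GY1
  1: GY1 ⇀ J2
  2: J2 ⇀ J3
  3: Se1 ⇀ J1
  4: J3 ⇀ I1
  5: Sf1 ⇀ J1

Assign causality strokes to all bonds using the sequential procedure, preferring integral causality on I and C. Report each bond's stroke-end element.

bond 0 |J1
bond 1 |J2
bond 2 |J3
bond 3 |J1
bond 4 |I1
bond 5 |Sf1

β3 stroke at J1  (Se1: effort source, stroke at far end)
β5 stroke at Sf1  (Sf1 (Sf) sets flow on bond)
β0 stroke at J1  (1-jn J1 has f-setter on 5)
β1 stroke at J2  (GY GY1: same side as bond 0)
β2 stroke at J3  (J2 needs exactly one f-in)
β4 stroke at I1  (only one flow-in slot at J3)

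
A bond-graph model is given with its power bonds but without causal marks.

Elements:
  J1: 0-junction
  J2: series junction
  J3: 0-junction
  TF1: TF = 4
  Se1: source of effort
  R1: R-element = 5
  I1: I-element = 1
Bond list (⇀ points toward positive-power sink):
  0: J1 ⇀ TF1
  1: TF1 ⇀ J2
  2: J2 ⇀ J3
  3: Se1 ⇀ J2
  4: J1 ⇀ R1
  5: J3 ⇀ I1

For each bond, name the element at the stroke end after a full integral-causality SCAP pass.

β0 stroke at TF1
β1 stroke at J2
β2 stroke at J3
β3 stroke at J2
β4 stroke at J1
β5 stroke at I1

b3 |J2  (Se1 fixes effort; stroke away)
b5 |I1  (I1: I, integral causality)
b2 |J3  (only one effort-in slot at J3)
b1 |J2  (1-jn J2 has f-setter on 2)
b0 |TF1  (TF1: transformer flips bond 1)
b4 |J1  (J1 needs exactly one e-in)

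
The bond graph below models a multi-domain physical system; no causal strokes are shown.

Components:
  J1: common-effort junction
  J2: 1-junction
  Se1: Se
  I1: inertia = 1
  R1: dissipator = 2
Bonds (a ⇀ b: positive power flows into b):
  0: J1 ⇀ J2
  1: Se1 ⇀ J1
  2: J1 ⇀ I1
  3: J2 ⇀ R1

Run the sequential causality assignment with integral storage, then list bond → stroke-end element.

b1 |J1  (Se1: effort source, stroke at far end)
b0 |J2  (J1 effort already set via bond 1)
b2 |I1  (0-jn J1 has e-setter on 1)
b3 |R1  (only one flow-in slot at J2)

β0 →J2
β1 →J1
β2 →I1
β3 →R1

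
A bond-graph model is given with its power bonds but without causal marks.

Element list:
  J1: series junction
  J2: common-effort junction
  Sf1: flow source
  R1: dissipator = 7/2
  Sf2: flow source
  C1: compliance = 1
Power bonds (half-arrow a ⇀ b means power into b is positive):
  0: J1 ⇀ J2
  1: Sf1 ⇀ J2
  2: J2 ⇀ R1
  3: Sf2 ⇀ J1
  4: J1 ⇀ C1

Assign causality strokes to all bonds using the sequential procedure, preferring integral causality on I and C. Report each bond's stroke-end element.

b0 stroke at J1
b1 stroke at Sf1
b2 stroke at J2
b3 stroke at Sf2
b4 stroke at J1

#1 →Sf1  (Sf1 (Sf) sets flow on bond)
#3 →Sf2  (Sf2 fixes flow; stroke at Sf2)
#0 →J1  (J1: bond 3 brought flow, rest push out)
#4 →J1  (J1 flow already set via bond 3)
#2 →J2  (only one effort-in slot at J2)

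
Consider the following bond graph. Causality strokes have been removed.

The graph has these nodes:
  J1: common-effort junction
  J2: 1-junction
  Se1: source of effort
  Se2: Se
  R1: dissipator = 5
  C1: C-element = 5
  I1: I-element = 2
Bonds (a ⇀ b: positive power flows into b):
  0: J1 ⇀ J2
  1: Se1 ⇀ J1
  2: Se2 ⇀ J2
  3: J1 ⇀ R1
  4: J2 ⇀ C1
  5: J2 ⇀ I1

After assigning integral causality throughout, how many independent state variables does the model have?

2  (C1, I1 all integral)

b1 →J1  (Se1: effort source, stroke at far end)
b2 →J2  (Se2 fixes effort; stroke away)
b0 →J2  (J1 effort already set via bond 1)
b3 →R1  (0-jn J1 has e-setter on 1)
b4 →J2  (prefer integral on C1)
b5 →I1  (J2: last free bond brings flow in)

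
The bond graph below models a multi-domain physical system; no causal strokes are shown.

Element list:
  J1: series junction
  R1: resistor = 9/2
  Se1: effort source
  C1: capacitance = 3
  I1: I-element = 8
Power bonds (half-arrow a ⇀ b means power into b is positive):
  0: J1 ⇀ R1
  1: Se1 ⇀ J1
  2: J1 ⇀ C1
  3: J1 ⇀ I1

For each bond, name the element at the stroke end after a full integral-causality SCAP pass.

bond 0 stroke at J1
bond 1 stroke at J1
bond 2 stroke at J1
bond 3 stroke at I1

β1 →J1  (source Se1 imposes e)
β2 →J1  (C1 outputs effort q/C1)
β3 →I1  (prefer integral on I1)
β0 →J1  (J1: bond 3 brought flow, rest push out)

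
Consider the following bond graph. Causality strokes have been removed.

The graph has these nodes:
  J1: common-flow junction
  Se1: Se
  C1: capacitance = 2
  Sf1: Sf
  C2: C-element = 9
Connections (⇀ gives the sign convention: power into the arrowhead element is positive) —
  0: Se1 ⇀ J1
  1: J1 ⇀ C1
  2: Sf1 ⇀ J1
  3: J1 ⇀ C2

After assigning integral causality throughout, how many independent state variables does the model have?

2  (C1, C2 all integral)

β0 stroke at J1  (Se1 (Se) sets effort on bond)
β2 stroke at Sf1  (Sf1 fixes flow; stroke at Sf1)
β1 stroke at J1  (1-jn J1 has f-setter on 2)
β3 stroke at J1  (J1 flow already set via bond 2)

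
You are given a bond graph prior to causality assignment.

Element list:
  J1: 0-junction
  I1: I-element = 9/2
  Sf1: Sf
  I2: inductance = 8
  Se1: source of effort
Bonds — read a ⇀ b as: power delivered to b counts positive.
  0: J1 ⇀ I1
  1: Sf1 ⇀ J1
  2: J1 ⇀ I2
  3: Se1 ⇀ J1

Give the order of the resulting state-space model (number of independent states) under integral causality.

2  (I1, I2 all integral)

bond 1 →Sf1  (Sf1 fixes flow; stroke at Sf1)
bond 3 →J1  (source Se1 imposes e)
bond 0 →I1  (J1: bond 3 brought effort, rest push out)
bond 2 →I2  (J1 effort already set via bond 3)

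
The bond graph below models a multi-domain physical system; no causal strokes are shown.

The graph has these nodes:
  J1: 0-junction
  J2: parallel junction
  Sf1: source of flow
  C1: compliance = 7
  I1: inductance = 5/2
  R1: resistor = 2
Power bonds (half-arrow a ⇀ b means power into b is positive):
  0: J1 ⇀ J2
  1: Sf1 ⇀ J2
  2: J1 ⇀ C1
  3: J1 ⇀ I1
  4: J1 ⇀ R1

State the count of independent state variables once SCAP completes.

2  (C1, I1 all integral)

b1 stroke at Sf1  (Sf1 fixes flow; stroke at Sf1)
b0 stroke at J2  (only one effort-in slot at J2)
b2 stroke at J1  (C1: C, integral causality)
b3 stroke at I1  (0-jn J1 has e-setter on 2)
b4 stroke at R1  (J1 effort already set via bond 2)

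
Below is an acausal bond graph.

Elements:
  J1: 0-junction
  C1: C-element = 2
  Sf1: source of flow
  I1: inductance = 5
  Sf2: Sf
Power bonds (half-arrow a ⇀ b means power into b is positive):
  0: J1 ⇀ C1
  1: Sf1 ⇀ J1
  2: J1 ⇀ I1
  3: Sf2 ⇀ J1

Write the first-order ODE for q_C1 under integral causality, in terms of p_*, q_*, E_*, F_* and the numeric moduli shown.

bond 1 |Sf1  (Sf1: flow source, stroke at near end)
bond 3 |Sf2  (Sf2 (Sf) sets flow on bond)
bond 0 |J1  (prefer integral on C1)
bond 2 |I1  (common-e at J1 fixed by 0)

dq_C1/dt = F_Sf1 + F_Sf2 - p_I1/5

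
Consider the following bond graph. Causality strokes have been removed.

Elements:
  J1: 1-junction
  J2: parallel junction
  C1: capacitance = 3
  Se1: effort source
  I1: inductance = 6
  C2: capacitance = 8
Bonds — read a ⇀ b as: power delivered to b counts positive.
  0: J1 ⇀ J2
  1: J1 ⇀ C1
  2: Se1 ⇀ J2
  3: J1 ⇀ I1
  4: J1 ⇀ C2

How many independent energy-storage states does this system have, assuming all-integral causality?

3  (C1, C2, I1 all integral)

β2 |J2  (Se1 fixes effort; stroke away)
β0 |J1  (J2 effort already set via bond 2)
β1 |J1  (C1 outputs effort q/C1)
β3 |I1  (prefer integral on I1)
β4 |J1  (common-f at J1 fixed by 3)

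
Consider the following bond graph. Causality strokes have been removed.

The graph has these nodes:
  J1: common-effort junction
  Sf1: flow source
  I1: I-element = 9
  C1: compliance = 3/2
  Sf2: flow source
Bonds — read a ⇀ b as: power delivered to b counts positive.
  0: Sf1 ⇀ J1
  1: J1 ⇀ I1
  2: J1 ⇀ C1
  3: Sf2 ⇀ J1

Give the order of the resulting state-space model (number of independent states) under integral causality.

#0 stroke→Sf1  (Sf1 (Sf) sets flow on bond)
#3 stroke→Sf2  (Sf2 (Sf) sets flow on bond)
#1 stroke→I1  (prefer integral on I1)
#2 stroke→J1  (J1 needs exactly one e-in)

2  (C1, I1 all integral)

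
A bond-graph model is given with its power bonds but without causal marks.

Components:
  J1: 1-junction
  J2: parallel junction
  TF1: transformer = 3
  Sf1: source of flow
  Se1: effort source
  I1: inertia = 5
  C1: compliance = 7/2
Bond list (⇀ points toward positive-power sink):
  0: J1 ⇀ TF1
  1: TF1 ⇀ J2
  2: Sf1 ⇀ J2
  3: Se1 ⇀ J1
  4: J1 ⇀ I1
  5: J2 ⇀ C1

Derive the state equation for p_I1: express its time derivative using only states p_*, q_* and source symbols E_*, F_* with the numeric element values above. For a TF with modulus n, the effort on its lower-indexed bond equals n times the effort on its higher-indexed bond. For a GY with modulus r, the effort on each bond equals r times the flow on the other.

dp_I1/dt = E_Se1 - 6*q_C1/7

b2 →Sf1  (Sf1: flow source, stroke at near end)
b3 →J1  (Se1 fixes effort; stroke away)
b4 →I1  (I1 integral (f out))
b0 →J1  (J1 flow already set via bond 4)
b1 →TF1  (TF1 one-in-one-out from 0)
b5 →J2  (closing 0-jn rule on J2)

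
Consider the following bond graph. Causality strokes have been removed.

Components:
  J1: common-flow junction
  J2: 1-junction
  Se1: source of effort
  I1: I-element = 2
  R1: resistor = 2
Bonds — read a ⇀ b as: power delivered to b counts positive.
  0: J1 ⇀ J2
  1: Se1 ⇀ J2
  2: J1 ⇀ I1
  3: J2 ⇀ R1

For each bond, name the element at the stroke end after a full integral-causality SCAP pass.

#0 stroke→J1
#1 stroke→J2
#2 stroke→I1
#3 stroke→J2

b1 stroke at J2  (source Se1 imposes e)
b2 stroke at I1  (I1 outputs flow p/I1)
b0 stroke at J1  (1-jn J1 has f-setter on 2)
b3 stroke at J2  (J2: bond 0 brought flow, rest push out)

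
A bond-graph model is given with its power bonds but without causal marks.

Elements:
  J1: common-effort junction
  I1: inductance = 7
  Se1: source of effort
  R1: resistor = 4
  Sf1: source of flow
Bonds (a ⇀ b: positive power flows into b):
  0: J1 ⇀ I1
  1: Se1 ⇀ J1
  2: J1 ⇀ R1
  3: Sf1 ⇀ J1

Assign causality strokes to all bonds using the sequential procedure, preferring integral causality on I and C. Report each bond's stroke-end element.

b1 →J1  (source Se1 imposes e)
b3 →Sf1  (source Sf1 imposes f)
b0 →I1  (common-e at J1 fixed by 1)
b2 →R1  (J1 effort already set via bond 1)

b0 |I1
b1 |J1
b2 |R1
b3 |Sf1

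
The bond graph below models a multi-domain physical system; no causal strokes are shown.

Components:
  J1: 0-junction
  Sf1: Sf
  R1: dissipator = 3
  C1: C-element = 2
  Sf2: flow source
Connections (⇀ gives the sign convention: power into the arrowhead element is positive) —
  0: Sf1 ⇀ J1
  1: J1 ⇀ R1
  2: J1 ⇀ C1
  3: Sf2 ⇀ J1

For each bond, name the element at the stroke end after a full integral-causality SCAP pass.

#0 stroke→Sf1
#1 stroke→R1
#2 stroke→J1
#3 stroke→Sf2

β0 |Sf1  (Sf1 (Sf) sets flow on bond)
β3 |Sf2  (Sf2 (Sf) sets flow on bond)
β2 |J1  (C1: C, integral causality)
β1 |R1  (J1: bond 2 brought effort, rest push out)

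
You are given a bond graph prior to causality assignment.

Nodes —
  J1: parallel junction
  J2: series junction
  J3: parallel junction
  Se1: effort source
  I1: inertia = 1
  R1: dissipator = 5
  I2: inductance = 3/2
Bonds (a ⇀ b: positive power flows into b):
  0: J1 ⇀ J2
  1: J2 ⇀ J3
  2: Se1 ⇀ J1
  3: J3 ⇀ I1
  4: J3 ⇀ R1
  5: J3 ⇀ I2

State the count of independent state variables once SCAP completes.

b2 stroke at J1  (Se1 (Se) sets effort on bond)
b0 stroke at J2  (common-e at J1 fixed by 2)
b1 stroke at J3  (only one flow-in slot at J2)
b3 stroke at I1  (J3: bond 1 brought effort, rest push out)
b4 stroke at R1  (common-e at J3 fixed by 1)
b5 stroke at I2  (common-e at J3 fixed by 1)

2  (I1, I2 all integral)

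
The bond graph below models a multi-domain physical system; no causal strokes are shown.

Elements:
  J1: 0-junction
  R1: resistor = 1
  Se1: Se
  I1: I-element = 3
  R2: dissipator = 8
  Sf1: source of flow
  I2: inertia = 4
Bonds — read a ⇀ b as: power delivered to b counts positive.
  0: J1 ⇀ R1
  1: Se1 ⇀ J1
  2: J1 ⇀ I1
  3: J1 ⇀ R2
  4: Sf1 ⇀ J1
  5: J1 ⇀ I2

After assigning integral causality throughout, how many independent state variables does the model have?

β1 →J1  (source Se1 imposes e)
β4 →Sf1  (source Sf1 imposes f)
β0 →R1  (J1: bond 1 brought effort, rest push out)
β2 →I1  (common-e at J1 fixed by 1)
β3 →R2  (J1 effort already set via bond 1)
β5 →I2  (0-jn J1 has e-setter on 1)

2  (I1, I2 all integral)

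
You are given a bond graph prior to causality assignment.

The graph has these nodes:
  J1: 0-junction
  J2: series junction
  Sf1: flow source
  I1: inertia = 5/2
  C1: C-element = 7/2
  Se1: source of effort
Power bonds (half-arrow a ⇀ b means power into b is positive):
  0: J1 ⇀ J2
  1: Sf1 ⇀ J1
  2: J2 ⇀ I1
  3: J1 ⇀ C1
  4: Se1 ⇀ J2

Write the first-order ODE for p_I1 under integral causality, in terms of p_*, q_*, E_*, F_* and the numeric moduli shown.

dp_I1/dt = E_Se1 + 2*q_C1/7

β1 stroke→Sf1  (Sf1: flow source, stroke at near end)
β4 stroke→J2  (Se1 (Se) sets effort on bond)
β2 stroke→I1  (I1: I, integral causality)
β0 stroke→J2  (J2 flow already set via bond 2)
β3 stroke→J1  (J1: last free bond brings effort in)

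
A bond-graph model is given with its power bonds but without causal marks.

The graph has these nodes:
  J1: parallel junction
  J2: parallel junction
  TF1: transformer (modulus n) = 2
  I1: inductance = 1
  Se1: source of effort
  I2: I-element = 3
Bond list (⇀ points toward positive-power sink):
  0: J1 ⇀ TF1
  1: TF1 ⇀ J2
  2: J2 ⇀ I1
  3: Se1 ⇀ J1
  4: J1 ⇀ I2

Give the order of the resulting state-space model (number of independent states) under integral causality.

2  (I1, I2 all integral)

β3 →J1  (Se1: effort source, stroke at far end)
β0 →TF1  (J1: bond 3 brought effort, rest push out)
β4 →I2  (0-jn J1 has e-setter on 3)
β1 →J2  (TF1: transformer flips bond 0)
β2 →I1  (0-jn J2 has e-setter on 1)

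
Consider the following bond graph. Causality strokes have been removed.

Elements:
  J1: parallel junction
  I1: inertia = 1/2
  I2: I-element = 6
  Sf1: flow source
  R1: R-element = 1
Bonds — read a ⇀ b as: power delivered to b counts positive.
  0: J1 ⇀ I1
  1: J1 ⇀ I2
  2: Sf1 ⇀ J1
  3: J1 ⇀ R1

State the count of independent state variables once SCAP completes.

2  (I1, I2 all integral)

β2 stroke→Sf1  (Sf1 (Sf) sets flow on bond)
β0 stroke→I1  (prefer integral on I1)
β1 stroke→I2  (I2 outputs flow p/I2)
β3 stroke→J1  (only one effort-in slot at J1)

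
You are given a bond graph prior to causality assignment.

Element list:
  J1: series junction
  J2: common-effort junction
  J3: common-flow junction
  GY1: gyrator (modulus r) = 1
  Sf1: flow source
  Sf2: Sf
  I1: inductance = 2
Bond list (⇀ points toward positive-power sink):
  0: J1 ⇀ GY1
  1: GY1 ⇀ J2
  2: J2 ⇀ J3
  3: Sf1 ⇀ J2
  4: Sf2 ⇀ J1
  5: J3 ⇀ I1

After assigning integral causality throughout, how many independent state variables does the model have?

1  (I1 all integral)

β3 →Sf1  (Sf1 (Sf) sets flow on bond)
β4 →Sf2  (Sf2 (Sf) sets flow on bond)
β0 →J1  (common-f at J1 fixed by 4)
β1 →J2  (through GY1, causality inverts; strokes same side of GY1)
β2 →J3  (common-e at J2 fixed by 1)
β5 →I1  (only one flow-in slot at J3)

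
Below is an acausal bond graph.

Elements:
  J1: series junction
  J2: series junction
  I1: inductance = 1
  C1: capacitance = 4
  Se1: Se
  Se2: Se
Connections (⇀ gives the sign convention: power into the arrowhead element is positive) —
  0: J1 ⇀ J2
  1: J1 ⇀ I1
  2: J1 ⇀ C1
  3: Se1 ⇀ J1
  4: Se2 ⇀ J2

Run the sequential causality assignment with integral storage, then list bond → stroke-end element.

bond 0 stroke at J1
bond 1 stroke at I1
bond 2 stroke at J1
bond 3 stroke at J1
bond 4 stroke at J2

bond 3 stroke at J1  (Se1: effort source, stroke at far end)
bond 4 stroke at J2  (Se2: effort source, stroke at far end)
bond 0 stroke at J1  (J2: last free bond brings flow in)
bond 1 stroke at I1  (I1 outputs flow p/I1)
bond 2 stroke at J1  (J1 flow already set via bond 1)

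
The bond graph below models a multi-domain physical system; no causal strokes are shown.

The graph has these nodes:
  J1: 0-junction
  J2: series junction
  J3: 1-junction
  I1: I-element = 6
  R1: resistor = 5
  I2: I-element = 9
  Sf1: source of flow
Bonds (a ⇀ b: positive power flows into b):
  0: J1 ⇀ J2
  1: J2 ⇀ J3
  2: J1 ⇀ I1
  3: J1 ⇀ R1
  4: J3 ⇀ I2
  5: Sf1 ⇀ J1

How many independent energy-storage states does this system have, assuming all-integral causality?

#5 stroke at Sf1  (Sf1: flow source, stroke at near end)
#2 stroke at I1  (I1 integral (f out))
#4 stroke at I2  (prefer integral on I2)
#1 stroke at J3  (J3 flow already set via bond 4)
#0 stroke at J2  (common-f at J2 fixed by 1)
#3 stroke at J1  (J1: last free bond brings effort in)

2  (I1, I2 all integral)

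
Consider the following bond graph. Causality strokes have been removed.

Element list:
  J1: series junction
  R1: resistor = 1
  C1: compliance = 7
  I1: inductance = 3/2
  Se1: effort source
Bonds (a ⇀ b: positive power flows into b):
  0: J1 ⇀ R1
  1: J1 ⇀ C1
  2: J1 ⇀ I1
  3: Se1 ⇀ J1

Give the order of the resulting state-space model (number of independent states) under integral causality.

2  (C1, I1 all integral)

bond 3 |J1  (Se1 (Se) sets effort on bond)
bond 1 |J1  (prefer integral on C1)
bond 2 |I1  (I1 outputs flow p/I1)
bond 0 |J1  (1-jn J1 has f-setter on 2)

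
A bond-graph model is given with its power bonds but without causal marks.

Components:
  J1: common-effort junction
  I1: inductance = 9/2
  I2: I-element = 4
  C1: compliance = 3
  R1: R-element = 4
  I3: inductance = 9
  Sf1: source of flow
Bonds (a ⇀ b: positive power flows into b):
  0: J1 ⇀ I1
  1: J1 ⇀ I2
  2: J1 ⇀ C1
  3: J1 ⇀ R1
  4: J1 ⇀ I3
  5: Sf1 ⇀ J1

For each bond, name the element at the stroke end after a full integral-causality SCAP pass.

b0 stroke→I1
b1 stroke→I2
b2 stroke→J1
b3 stroke→R1
b4 stroke→I3
b5 stroke→Sf1

β5 |Sf1  (source Sf1 imposes f)
β0 |I1  (I1 outputs flow p/I1)
β1 |I2  (prefer integral on I2)
β2 |J1  (prefer integral on C1)
β3 |R1  (0-jn J1 has e-setter on 2)
β4 |I3  (common-e at J1 fixed by 2)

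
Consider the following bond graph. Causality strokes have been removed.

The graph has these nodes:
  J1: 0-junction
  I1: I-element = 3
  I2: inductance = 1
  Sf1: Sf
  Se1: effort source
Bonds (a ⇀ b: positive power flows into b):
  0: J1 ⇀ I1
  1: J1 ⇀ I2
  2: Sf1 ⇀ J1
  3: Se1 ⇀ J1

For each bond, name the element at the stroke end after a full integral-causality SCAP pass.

#2 →Sf1  (Sf1 (Sf) sets flow on bond)
#3 →J1  (Se1 fixes effort; stroke away)
#0 →I1  (0-jn J1 has e-setter on 3)
#1 →I2  (0-jn J1 has e-setter on 3)

β0 stroke at I1
β1 stroke at I2
β2 stroke at Sf1
β3 stroke at J1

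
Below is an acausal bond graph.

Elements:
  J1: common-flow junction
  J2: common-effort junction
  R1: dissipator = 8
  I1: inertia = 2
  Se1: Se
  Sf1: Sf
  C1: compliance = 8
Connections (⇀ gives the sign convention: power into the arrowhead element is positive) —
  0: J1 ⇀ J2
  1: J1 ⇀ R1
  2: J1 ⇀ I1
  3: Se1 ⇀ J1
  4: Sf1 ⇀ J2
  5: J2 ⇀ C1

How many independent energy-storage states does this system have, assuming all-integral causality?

2  (C1, I1 all integral)

bond 3 stroke→J1  (Se1 (Se) sets effort on bond)
bond 4 stroke→Sf1  (source Sf1 imposes f)
bond 2 stroke→I1  (I1 outputs flow p/I1)
bond 0 stroke→J1  (common-f at J1 fixed by 2)
bond 1 stroke→J1  (J1: bond 2 brought flow, rest push out)
bond 5 stroke→J2  (closing 0-jn rule on J2)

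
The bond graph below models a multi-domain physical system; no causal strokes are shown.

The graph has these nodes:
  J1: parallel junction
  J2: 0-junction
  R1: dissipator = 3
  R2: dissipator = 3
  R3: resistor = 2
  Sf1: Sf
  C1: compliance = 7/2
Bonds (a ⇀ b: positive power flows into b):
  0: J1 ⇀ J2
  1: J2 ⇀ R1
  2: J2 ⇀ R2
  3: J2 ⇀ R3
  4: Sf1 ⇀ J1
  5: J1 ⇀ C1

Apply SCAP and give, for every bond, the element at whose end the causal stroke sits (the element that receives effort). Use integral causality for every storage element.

bond 4 →Sf1  (source Sf1 imposes f)
bond 5 →J1  (C1 integral (e out))
bond 0 →J2  (0-jn J1 has e-setter on 5)
bond 1 →R1  (common-e at J2 fixed by 0)
bond 2 →R2  (common-e at J2 fixed by 0)
bond 3 →R3  (common-e at J2 fixed by 0)

β0 |J2
β1 |R1
β2 |R2
β3 |R3
β4 |Sf1
β5 |J1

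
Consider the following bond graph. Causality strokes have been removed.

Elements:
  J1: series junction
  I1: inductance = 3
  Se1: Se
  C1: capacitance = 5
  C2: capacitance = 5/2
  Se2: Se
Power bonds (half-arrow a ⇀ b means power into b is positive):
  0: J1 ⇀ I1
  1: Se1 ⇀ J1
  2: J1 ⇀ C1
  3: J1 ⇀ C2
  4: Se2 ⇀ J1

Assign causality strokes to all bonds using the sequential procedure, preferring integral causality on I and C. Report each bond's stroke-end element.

β0 stroke at I1
β1 stroke at J1
β2 stroke at J1
β3 stroke at J1
β4 stroke at J1

bond 1 →J1  (Se1 fixes effort; stroke away)
bond 4 →J1  (Se2 fixes effort; stroke away)
bond 0 →I1  (I1 outputs flow p/I1)
bond 2 →J1  (common-f at J1 fixed by 0)
bond 3 →J1  (1-jn J1 has f-setter on 0)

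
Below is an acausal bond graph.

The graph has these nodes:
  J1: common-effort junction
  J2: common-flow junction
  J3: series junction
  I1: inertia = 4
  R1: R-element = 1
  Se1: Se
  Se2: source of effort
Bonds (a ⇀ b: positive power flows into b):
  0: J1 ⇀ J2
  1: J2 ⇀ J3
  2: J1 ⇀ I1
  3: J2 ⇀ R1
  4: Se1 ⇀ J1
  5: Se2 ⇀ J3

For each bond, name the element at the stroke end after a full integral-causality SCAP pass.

b4 stroke→J1  (Se1 fixes effort; stroke away)
b5 stroke→J3  (Se2 (Se) sets effort on bond)
b0 stroke→J2  (0-jn J1 has e-setter on 4)
b2 stroke→I1  (J1 effort already set via bond 4)
b1 stroke→J2  (only one flow-in slot at J3)
b3 stroke→R1  (closing 1-jn rule on J2)

b0 |J2
b1 |J2
b2 |I1
b3 |R1
b4 |J1
b5 |J3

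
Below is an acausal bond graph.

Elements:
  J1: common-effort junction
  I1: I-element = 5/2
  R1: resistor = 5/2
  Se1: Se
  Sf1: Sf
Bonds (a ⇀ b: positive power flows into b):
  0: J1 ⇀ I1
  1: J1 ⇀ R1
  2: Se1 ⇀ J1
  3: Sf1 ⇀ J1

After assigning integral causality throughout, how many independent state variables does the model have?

1  (I1 all integral)

β2 →J1  (source Se1 imposes e)
β3 →Sf1  (Sf1 fixes flow; stroke at Sf1)
β0 →I1  (J1 effort already set via bond 2)
β1 →R1  (J1: bond 2 brought effort, rest push out)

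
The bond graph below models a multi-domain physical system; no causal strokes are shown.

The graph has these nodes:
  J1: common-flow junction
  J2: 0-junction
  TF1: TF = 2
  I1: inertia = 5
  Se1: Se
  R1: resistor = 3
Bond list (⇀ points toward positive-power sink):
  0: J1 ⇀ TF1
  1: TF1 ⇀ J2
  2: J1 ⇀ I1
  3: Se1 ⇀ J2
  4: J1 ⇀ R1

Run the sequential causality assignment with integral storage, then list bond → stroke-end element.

#3 |J2  (source Se1 imposes e)
#1 |TF1  (common-e at J2 fixed by 3)
#0 |J1  (TF1: transformer flips bond 1)
#2 |I1  (prefer integral on I1)
#4 |J1  (1-jn J1 has f-setter on 2)

b0 stroke→J1
b1 stroke→TF1
b2 stroke→I1
b3 stroke→J2
b4 stroke→J1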